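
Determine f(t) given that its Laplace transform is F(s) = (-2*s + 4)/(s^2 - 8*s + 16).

f(t) = -4*t*exp(4*t) - 2*exp(4*t)

Factor the denominator: s^2 - 8*s + 16 = (s - 4)^2.
Partial fraction decomposition gives [-2/(s - 4)] + [-4/(s - 4)^2].
Invert each term: -2/(s - 4) ↔ -2e^(4t); -4/(s - 4)^2 ↔ -4t·e^(4t).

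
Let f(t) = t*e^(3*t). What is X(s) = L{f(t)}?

L{e^(3t)} = 1/(s - 3).
Then apply L{t·g(t)} = -d/ds[G(s)] with G(s) = 1/(s - 3):
differentiating 1 time and applying the sign gives (s - 3)^(-2).

X(s) = (s - 3)^(-2)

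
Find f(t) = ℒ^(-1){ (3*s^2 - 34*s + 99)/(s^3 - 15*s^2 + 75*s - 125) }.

Factor the denominator: s^3 - 15*s^2 + 75*s - 125 = (s - 5)^3.
Partial fraction decomposition gives [3/(s - 5)] + [-4/(s - 5)^2] + [4/(s - 5)^3].
Invert each term: 3/(s - 5) ↔ 3e^(5t); -4/(s - 5)^2 ↔ -4t·e^(5t); 4/(s - 5)^3 ↔ (2)t^2·e^(5t).

f(t) = 2*t^2*exp(5*t) - 4*t*exp(5*t) + 3*exp(5*t)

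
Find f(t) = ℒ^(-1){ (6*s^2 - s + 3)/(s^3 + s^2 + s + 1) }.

Factor the denominator: s^3 + s^2 + s + 1 = (s + 1)*(s^2 + 1).
Partial fraction decomposition gives [5/(s + 1)] + [s/(s^2 + 1)] + [-2/(s^2 + 1)].
Invert each term: 5/(s + 1) ↔ 5e^(-t); 1·s/(s^2 + 1) ↔ cos(t); -2·1/(s^2 + 1) ↔ -2sin(t).

f(t) = -2*sin(t) + cos(t) + 5*exp(-t)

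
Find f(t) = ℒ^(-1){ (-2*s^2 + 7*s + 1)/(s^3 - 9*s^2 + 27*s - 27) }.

Factor the denominator: s^3 - 9*s^2 + 27*s - 27 = (s - 3)^3.
Partial fraction decomposition gives [-2/(s - 3)] + [-5/(s - 3)^2] + [4/(s - 3)^3].
Invert each term: -2/(s - 3) ↔ -2e^(3t); -5/(s - 3)^2 ↔ -5t·e^(3t); 4/(s - 3)^3 ↔ (2)t^2·e^(3t).

f(t) = 2*t^2*exp(3*t) - 5*t*exp(3*t) - 2*exp(3*t)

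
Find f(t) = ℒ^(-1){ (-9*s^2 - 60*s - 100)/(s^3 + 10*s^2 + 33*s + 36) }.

Factor the denominator: s^3 + 10*s^2 + 33*s + 36 = (s + 3)^2*(s + 4).
Partial fraction decomposition gives [-5/(s + 3)] + [-1/(s + 3)^2] + [-4/(s + 4)].
Invert each term: -5/(s + 3) ↔ -5e^(-3t); -1/(s + 3)^2 ↔ -t·e^(-3t); -4/(s + 4) ↔ -4e^(-4t).

f(t) = -t*exp(-3*t) - 5*exp(-3*t) - 4*exp(-4*t)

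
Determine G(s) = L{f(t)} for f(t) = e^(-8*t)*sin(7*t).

L{sin(7t)} = 7/(s^2 + 49).
By the first shifting theorem, multiplying by e^(-8t) replaces s with s + 8.

G(s) = 7/((s + 8)^2 + 49)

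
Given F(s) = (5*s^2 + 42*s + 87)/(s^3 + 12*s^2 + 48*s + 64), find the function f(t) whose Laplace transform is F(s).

f(t) = -t^2*exp(-4*t)/2 + 2*t*exp(-4*t) + 5*exp(-4*t)

Factor the denominator: s^3 + 12*s^2 + 48*s + 64 = (s + 4)^3.
Partial fraction decomposition gives [5/(s + 4)] + [2/(s + 4)^2] + [-1/(s + 4)^3].
Invert each term: 5/(s + 4) ↔ 5e^(-4t); 2/(s + 4)^2 ↔ 2t·e^(-4t); -1/(s + 4)^3 ↔ (-1/2)t^2·e^(-4t).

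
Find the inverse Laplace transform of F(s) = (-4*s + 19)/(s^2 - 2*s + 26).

Complete the square in the denominator: s^2 - 2*s + 26 = (s - 1)^2 + 5^2.
Split the numerator to match: -4*s + 19 = -4·(s - 1) + 3·5.
Invert each term: -4·(s - 1)/((s - 1)^2 + 25) ↔ -4e^(t)cos(5t); 3·5/((s - 1)^2 + 25) ↔ 3e^(t)sin(5t).

3*exp(t)*sin(5*t) - 4*exp(t)*cos(5*t)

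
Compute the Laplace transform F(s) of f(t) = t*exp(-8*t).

F(s) = (s + 8)^(-2)

L{e^(-8t)} = 1/(s + 8).
Then apply L{t·g(t)} = -d/ds[G(s)] with G(s) = 1/(s + 8):
differentiating 1 time and applying the sign gives (s + 8)^(-2).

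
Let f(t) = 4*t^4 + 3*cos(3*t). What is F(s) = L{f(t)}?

F(s) = 3*s/(s^2 + 9) + 96/s^5

By linearity of the Laplace transform, transform each term separately.
(4)·[L{t^4} = 4!/s^5 = 24/s^5]; (3)·[L{cos(3t)} = s/(s^2 + 9)].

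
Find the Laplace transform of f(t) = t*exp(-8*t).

(s + 8)^(-2)

L{e^(-8t)} = 1/(s + 8).
Then apply L{t·g(t)} = -d/ds[G(s)] with G(s) = 1/(s + 8):
differentiating 1 time and applying the sign gives (s + 8)^(-2).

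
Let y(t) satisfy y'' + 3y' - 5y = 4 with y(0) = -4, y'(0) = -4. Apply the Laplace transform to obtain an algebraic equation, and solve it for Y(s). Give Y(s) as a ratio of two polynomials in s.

Y(s) = (-4*s^2 - 16*s + 4)/(s^3 + 3*s^2 - 5*s)

Laplace-transform each side.
The derivative rules (L{y''} = s^2 Y - s·y(0) - y'(0) and L{y'} = sY - y(0), with y(0) = -4, y'(0) = -4) turn the left side into (s^2 + 3*s - 5)Y - (-4*s - 16).
The right side is L{4} = 4/s.
So (s^2 + 3*s - 5)Y = 4/s + (-4*s - 16).
Solve for Y(s) and write it as one ratio of polynomials.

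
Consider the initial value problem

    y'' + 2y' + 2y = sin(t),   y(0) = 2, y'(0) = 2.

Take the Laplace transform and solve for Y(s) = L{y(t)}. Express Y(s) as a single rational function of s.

Y(s) = (2*s^3 + 6*s^2 + 2*s + 7)/(s^4 + 2*s^3 + 3*s^2 + 2*s + 2)

Take the Laplace transform of both sides.
The derivative rules (L{y''} = s^2 Y - s·y(0) - y'(0) and L{y'} = sY - y(0), with y(0) = 2, y'(0) = 2) turn the left side into (s^2 + 2*s + 2)Y - (2*s + 6).
The right side is L{sin(t)} = 1/(s^2 + 1).
So (s^2 + 2*s + 2)Y = 1/(s^2 + 1) + (2*s + 6).
Isolate Y and clear denominators.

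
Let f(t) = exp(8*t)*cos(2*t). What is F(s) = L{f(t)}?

F(s) = (s - 8)/((s - 8)^2 + 4)

L{cos(2t)} = s/(s^2 + 4).
By the first shifting theorem, multiplying by e^(8t) replaces s with s - 8.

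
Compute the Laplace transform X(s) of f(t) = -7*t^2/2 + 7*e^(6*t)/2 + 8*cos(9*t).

The transform is linear, so treat each term independently.
(-7/2)·[L{t^2} = 2!/s^3 = 2/s^3]; (8)·[L{cos(9t)} = s/(s^2 + 81)]; (7/2)·[L{e^(6t)} = 1/(s - 6)].

X(s) = 8*s/(s^2 + 81) + 7/(2*(s - 6)) - 7/s^3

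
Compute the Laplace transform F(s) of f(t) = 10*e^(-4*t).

L{10} = 10/s.
By the first shifting theorem, multiplying by e^(-4t) replaces s with s + 4.

F(s) = 10/(s + 4)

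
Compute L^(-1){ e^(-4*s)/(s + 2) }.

The factor e^(-4s) signals a time shift by c = 4 (second shifting theorem).
L{e^(-2t)} = 1/(s + 2), so L^-1{1/(s + 2)} = e^(-2*t).
Hence the inverse is u(t - 4) times that function evaluated at t - 4.

Heaviside(t - 4)*(exp(-2*t + 8))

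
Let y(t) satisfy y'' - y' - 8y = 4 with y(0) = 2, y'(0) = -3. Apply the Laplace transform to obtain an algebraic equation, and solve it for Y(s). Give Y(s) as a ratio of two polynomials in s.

Take the Laplace transform of both sides.
The derivative rules (L{y''} = s^2 Y - s·y(0) - y'(0) and L{y'} = sY - y(0), with y(0) = 2, y'(0) = -3) turn the left side into (s^2 - s - 8)Y - (2*s - 5).
The right side is L{4} = 4/s.
So (s^2 - s - 8)Y = 4/s + (2*s - 5).
Solve for Y(s) and write it as one ratio of polynomials.

Y(s) = (2*s^2 - 5*s + 4)/(s^3 - s^2 - 8*s)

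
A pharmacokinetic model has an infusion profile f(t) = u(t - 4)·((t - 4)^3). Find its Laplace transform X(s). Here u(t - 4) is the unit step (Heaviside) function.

X(s) = 6*exp(-4*s)/s^4

By the second shifting theorem, L{u(t - c)·g(t - c)} = e^(-cs)·G(s) with c = 4 and G(s) = L{g(t)}.
L{t^3} = 3!/s^4 = 6/s^4.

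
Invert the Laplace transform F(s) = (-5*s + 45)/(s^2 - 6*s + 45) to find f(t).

Complete the square in the denominator: s^2 - 6*s + 45 = (s - 3)^2 + 6^2.
Split the numerator to match: -5*s + 45 = -5·(s - 3) + 5·6.
Invert each term: -5·(s - 3)/((s - 3)^2 + 36) ↔ -5e^(3t)cos(6t); 5·6/((s - 3)^2 + 36) ↔ 5e^(3t)sin(6t).

f(t) = 5*exp(3*t)*sin(6*t) - 5*exp(3*t)*cos(6*t)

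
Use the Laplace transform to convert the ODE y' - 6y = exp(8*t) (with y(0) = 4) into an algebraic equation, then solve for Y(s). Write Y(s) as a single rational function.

Transform both sides with L{·}.
Using L{y'} = sY - y(0) = sY - 4, the left side becomes (s - 6)Y - (4).
The right side is L{exp(8*t)} = 1/(s - 8).
So (s - 6)Y = 1/(s - 8) + (4).
Divide through and combine into a single rational function.

Y(s) = (4*s - 31)/(s^2 - 14*s + 48)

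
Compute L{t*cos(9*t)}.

(s - 9)*(s + 9)/(s^2 + 81)^2

L{cos(9t)} = s/(s^2 + 81).
Then apply L{t·g(t)} = -d/ds[G(s)] with G(s) = s/(s^2 + 81):
differentiating 1 time and applying the sign gives (s - 9)*(s + 9)/(s^2 + 81)^2.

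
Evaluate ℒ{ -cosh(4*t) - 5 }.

Apply the Laplace transform termwise.
L{-5} = -5/s; (-1)·[L{cosh(4t)} = s/(s^2 - 16)].

-s/(s^2 - 16) - 5/s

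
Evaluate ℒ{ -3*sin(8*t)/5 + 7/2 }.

-24/(5*(s^2 + 64)) + 7/(2*s)

The transform is linear, so treat each term independently.
L{7/2} = (7/2)/s; (-3/5)·[L{sin(8t)} = 8/(s^2 + 64)].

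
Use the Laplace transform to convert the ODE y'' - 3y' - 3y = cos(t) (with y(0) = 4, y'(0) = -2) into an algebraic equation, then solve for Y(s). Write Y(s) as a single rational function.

Take the Laplace transform of both sides.
With L{y''} = s^2 Y - s·y(0) - y'(0) and L{y'} = sY - y(0), with y(0) = 4, y'(0) = -2: the LHS transforms to (s^2 - 3*s - 3)Y - (4*s - 14).
The right side is L{cos(t)} = s/(s^2 + 1).
So (s^2 - 3*s - 3)Y = s/(s^2 + 1) + (4*s - 14).
Solve for Y(s) and write it as one ratio of polynomials.

Y(s) = (4*s^3 - 14*s^2 + 5*s - 14)/(s^4 - 3*s^3 - 2*s^2 - 3*s - 3)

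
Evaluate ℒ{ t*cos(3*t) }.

(s - 3)*(s + 3)/(s^2 + 9)^2

L{cos(3t)} = s/(s^2 + 9).
Then apply L{t·g(t)} = -d/ds[H(s)] with H(s) = s/(s^2 + 9):
differentiating 1 time and applying the sign gives (s - 3)*(s + 3)/(s^2 + 9)^2.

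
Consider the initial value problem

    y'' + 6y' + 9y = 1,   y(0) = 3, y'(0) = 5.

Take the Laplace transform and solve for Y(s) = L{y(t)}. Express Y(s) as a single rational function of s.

Apply the Laplace transform to the equation.
Using L{y''} = s^2 Y - s·y(0) - y'(0) and L{y'} = sY - y(0), with y(0) = 3, y'(0) = 5, the left side becomes (s^2 + 6*s + 9)Y - (3*s + 23).
The right side is L{1} = 1/s.
So (s^2 + 6*s + 9)Y = 1/s + (3*s + 23).
Isolate Y and clear denominators.

Y(s) = (3*s^2 + 23*s + 1)/(s^3 + 6*s^2 + 9*s)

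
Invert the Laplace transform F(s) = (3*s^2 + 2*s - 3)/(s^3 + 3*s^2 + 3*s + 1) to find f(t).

f(t) = -t^2*exp(-t) - 4*t*exp(-t) + 3*exp(-t)

Factor the denominator: s^3 + 3*s^2 + 3*s + 1 = (s + 1)^3.
Partial fraction decomposition gives [3/(s + 1)] + [-4/(s + 1)^2] + [-2/(s + 1)^3].
Invert each term: 3/(s + 1) ↔ 3e^(-t); -4/(s + 1)^2 ↔ -4t·e^(-t); -2/(s + 1)^3 ↔ (-1)t^2·e^(-t).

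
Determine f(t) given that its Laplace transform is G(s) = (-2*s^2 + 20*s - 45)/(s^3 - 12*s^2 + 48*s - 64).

f(t) = 3*t^2*exp(4*t)/2 + 4*t*exp(4*t) - 2*exp(4*t)

Factor the denominator: s^3 - 12*s^2 + 48*s - 64 = (s - 4)^3.
Partial fraction decomposition gives [-2/(s - 4)] + [4/(s - 4)^2] + [3/(s - 4)^3].
Invert each term: -2/(s - 4) ↔ -2e^(4t); 4/(s - 4)^2 ↔ 4t·e^(4t); 3/(s - 4)^3 ↔ (3/2)t^2·e^(4t).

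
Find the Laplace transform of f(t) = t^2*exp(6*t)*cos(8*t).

2*(s - 6)*(s^2 - 12*s - 156)/(s^2 - 12*s + 100)^3

L{cos(8t)} = s/(s^2 + 64).
Multiplying by e^(6t) shifts s → s - 6, so L{exp(6*t)*cos(8*t)} = (s - 6)/((s - 6)^2 + 64).
Then apply L{t^2·g(t)} = (-1)^2 d^2/ds^2[G(s)] with G(s) = (s - 6)/((s - 6)^2 + 64):
differentiating 2 times and applying the sign gives 2*(s - 6)*(s^2 - 12*s - 156)/(s^2 - 12*s + 100)^3.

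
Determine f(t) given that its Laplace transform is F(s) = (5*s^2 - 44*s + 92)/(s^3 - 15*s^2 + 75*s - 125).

Factor the denominator: s^3 - 15*s^2 + 75*s - 125 = (s - 5)^3.
Partial fraction decomposition gives [5/(s - 5)] + [6/(s - 5)^2] + [-3/(s - 5)^3].
Invert each term: 5/(s - 5) ↔ 5e^(5t); 6/(s - 5)^2 ↔ 6t·e^(5t); -3/(s - 5)^3 ↔ (-3/2)t^2·e^(5t).

f(t) = -3*t^2*exp(5*t)/2 + 6*t*exp(5*t) + 5*exp(5*t)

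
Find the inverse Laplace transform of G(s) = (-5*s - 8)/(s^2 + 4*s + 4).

2*t*exp(-2*t) - 5*exp(-2*t)

Factor the denominator: s^2 + 4*s + 4 = (s + 2)^2.
Partial fraction decomposition gives [-5/(s + 2)] + [2/(s + 2)^2].
Invert each term: -5/(s + 2) ↔ -5e^(-2t); 2/(s + 2)^2 ↔ 2t·e^(-2t).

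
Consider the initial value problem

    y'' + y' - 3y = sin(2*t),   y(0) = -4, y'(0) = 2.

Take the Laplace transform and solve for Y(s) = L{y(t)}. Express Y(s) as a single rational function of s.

Y(s) = (-4*s^3 - 2*s^2 - 16*s - 6)/(s^4 + s^3 + s^2 + 4*s - 12)

Take the Laplace transform of both sides.
The derivative rules (L{y''} = s^2 Y - s·y(0) - y'(0) and L{y'} = sY - y(0), with y(0) = -4, y'(0) = 2) turn the left side into (s^2 + s - 3)Y - (-4*s - 2).
The right side is L{sin(2*t)} = 2/(s^2 + 4).
So (s^2 + s - 3)Y = 2/(s^2 + 4) + (-4*s - 2).
Divide through and combine into a single rational function.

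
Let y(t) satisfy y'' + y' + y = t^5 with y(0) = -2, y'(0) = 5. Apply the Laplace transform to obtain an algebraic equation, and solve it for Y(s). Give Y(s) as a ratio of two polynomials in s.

Transform both sides with L{·}.
Using L{y''} = s^2 Y - s·y(0) - y'(0) and L{y'} = sY - y(0), with y(0) = -2, y'(0) = 5, the left side becomes (s^2 + s + 1)Y - (-2*s + 3).
The right side is L{t^5} = 120/s^6.
So (s^2 + s + 1)Y = 120/s^6 + (-2*s + 3).
Solve for Y(s) and write it as one ratio of polynomials.

Y(s) = (-2*s^7 + 3*s^6 + 120)/(s^8 + s^7 + s^6)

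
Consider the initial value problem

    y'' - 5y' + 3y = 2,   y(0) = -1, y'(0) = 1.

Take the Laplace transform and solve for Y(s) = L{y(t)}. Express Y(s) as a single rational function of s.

Y(s) = (-s^2 + 6*s + 2)/(s^3 - 5*s^2 + 3*s)

Laplace-transform each side.
With L{y''} = s^2 Y - s·y(0) - y'(0) and L{y'} = sY - y(0), with y(0) = -1, y'(0) = 1: the LHS transforms to (s^2 - 5*s + 3)Y - (-s + 6).
The right side is L{2} = 2/s.
So (s^2 - 5*s + 3)Y = 2/s + (-s + 6).
Solve for Y(s) and write it as one ratio of polynomials.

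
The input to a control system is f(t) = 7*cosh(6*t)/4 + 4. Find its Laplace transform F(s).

F(s) = 7*s/(4*(s^2 - 36)) + 4/s

By linearity of the Laplace transform, transform each term separately.
L{4} = 4/s; (7/4)·[L{cosh(6t)} = s/(s^2 - 36)].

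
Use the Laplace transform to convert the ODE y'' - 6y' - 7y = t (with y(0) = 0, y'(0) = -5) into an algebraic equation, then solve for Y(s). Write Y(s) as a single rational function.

Laplace-transform each side.
With L{y''} = s^2 Y - s·y(0) - y'(0) and L{y'} = sY - y(0), with y(0) = 0, y'(0) = -5: the LHS transforms to (s^2 - 6*s - 7)Y - (-5).
The right side is L{t} = s^(-2).
So (s^2 - 6*s - 7)Y = s^(-2) + (-5).
Divide through and combine into a single rational function.

Y(s) = (-5*s^2 + 1)/(s^4 - 6*s^3 - 7*s^2)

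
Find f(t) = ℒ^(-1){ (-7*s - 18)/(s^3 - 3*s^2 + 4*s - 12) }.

Factor the denominator: s^3 - 3*s^2 + 4*s - 12 = (s - 3)*(s^2 + 4).
Partial fraction decomposition gives [-3/(s - 3)] + [3*s/(s^2 + 4)] + [2/(s^2 + 4)].
Invert each term: -3/(s - 3) ↔ -3e^(3t); 3·s/(s^2 + 4) ↔ 3cos(2t); 1·2/(s^2 + 4) ↔ sin(2t).

f(t) = -3*exp(3*t) + sin(2*t) + 3*cos(2*t)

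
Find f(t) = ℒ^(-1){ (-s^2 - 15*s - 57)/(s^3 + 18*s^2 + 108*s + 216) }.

Factor the denominator: s^3 + 18*s^2 + 108*s + 216 = (s + 6)^3.
Partial fraction decomposition gives [-1/(s + 6)] + [-3/(s + 6)^2] + [-3/(s + 6)^3].
Invert each term: -1/(s + 6) ↔ -e^(-6t); -3/(s + 6)^2 ↔ -3t·e^(-6t); -3/(s + 6)^3 ↔ (-3/2)t^2·e^(-6t).

f(t) = -3*t^2*exp(-6*t)/2 - 3*t*exp(-6*t) - exp(-6*t)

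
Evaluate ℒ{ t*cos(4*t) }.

L{cos(4t)} = s/(s^2 + 16).
Then apply L{t·g(t)} = -d/ds[H(s)] with H(s) = s/(s^2 + 16):
differentiating 1 time and applying the sign gives (s - 4)*(s + 4)/(s^2 + 16)^2.

(s - 4)*(s + 4)/(s^2 + 16)^2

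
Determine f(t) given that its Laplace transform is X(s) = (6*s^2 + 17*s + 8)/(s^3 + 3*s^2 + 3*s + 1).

Factor the denominator: s^3 + 3*s^2 + 3*s + 1 = (s + 1)^3.
Partial fraction decomposition gives [6/(s + 1)] + [5/(s + 1)^2] + [-3/(s + 1)^3].
Invert each term: 6/(s + 1) ↔ 6e^(-t); 5/(s + 1)^2 ↔ 5t·e^(-t); -3/(s + 1)^3 ↔ (-3/2)t^2·e^(-t).

f(t) = -3*t^2*exp(-t)/2 + 5*t*exp(-t) + 6*exp(-t)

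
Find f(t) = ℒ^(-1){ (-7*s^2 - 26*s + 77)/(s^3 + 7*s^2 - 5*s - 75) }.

Factor the denominator: s^3 + 7*s^2 - 5*s - 75 = (s - 3)*(s + 5)^2.
Partial fraction decomposition gives [-6/(s + 5)] + [-4/(s + 5)^2] + [-1/(s - 3)].
Invert each term: -6/(s + 5) ↔ -6e^(-5t); -4/(s + 5)^2 ↔ -4t·e^(-5t); -1/(s - 3) ↔ -e^(3t).

f(t) = -4*t*exp(-5*t) - exp(3*t) - 6*exp(-5*t)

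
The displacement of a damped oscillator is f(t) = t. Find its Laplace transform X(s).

L{t} = 1!/s^2 = 1/s^2.

X(s) = s^(-2)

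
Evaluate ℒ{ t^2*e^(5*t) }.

2/(s - 5)^3

L{e^(5t)} = 1/(s - 5).
Then apply L{t^2·g(t)} = (-1)^2 d^2/ds^2[G(s)] with G(s) = 1/(s - 5):
differentiating 2 times and applying the sign gives 2/(s - 5)^3.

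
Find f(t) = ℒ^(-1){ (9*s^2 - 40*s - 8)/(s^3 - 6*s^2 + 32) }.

Factor the denominator: s^3 - 6*s^2 + 32 = (s - 4)^2*(s + 2).
Partial fraction decomposition gives [6/(s - 4)] + [-4/(s - 4)^2] + [3/(s + 2)].
Invert each term: 6/(s - 4) ↔ 6e^(4t); -4/(s - 4)^2 ↔ -4t·e^(4t); 3/(s + 2) ↔ 3e^(-2t).

f(t) = -4*t*exp(4*t) + 6*exp(4*t) + 3*exp(-2*t)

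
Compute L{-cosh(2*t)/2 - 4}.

-s/(2*(s^2 - 4)) - 4/s

Apply the Laplace transform termwise.
L{-4} = -4/s; (-1/2)·[L{cosh(2t)} = s/(s^2 - 4)].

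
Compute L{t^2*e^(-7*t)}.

2/(s + 7)^3

L{e^(-7t)} = 1/(s + 7).
Then apply L{t^2·g(t)} = (-1)^2 d^2/ds^2[H(s)] with H(s) = 1/(s + 7):
differentiating 2 times and applying the sign gives 2/(s + 7)^3.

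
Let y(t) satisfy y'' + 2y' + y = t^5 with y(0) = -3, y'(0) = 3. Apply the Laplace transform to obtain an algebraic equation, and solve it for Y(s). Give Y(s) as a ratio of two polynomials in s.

Apply the Laplace transform to the equation.
Using L{y''} = s^2 Y - s·y(0) - y'(0) and L{y'} = sY - y(0), with y(0) = -3, y'(0) = 3, the left side becomes (s^2 + 2*s + 1)Y - (-3*s - 3).
The right side is L{t^5} = 120/s^6.
So (s^2 + 2*s + 1)Y = 120/s^6 + (-3*s - 3).
Solve for Y(s) and write it as one ratio of polynomials.

Y(s) = (-3*s^7 - 3*s^6 + 120)/(s^8 + 2*s^7 + s^6)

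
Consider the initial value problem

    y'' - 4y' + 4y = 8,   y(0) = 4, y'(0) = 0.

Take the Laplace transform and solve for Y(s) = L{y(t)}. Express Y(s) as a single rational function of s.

Y(s) = (4*s^2 - 16*s + 8)/(s^3 - 4*s^2 + 4*s)

Apply the Laplace transform to the equation.
The derivative rules (L{y''} = s^2 Y - s·y(0) - y'(0) and L{y'} = sY - y(0), with y(0) = 4, y'(0) = 0) turn the left side into (s^2 - 4*s + 4)Y - (4*s - 16).
The right side is L{8} = 8/s.
So (s^2 - 4*s + 4)Y = 8/s + (4*s - 16).
Divide through and combine into a single rational function.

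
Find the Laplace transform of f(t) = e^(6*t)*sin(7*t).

7/((s - 6)^2 + 49)

L{sin(7t)} = 7/(s^2 + 49).
By the first shifting theorem, multiplying by e^(6t) replaces s with s - 6.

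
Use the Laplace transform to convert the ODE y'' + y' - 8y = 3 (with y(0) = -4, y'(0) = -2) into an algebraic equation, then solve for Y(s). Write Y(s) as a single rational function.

Y(s) = (-4*s^2 - 6*s + 3)/(s^3 + s^2 - 8*s)

Transform both sides with L{·}.
Using L{y''} = s^2 Y - s·y(0) - y'(0) and L{y'} = sY - y(0), with y(0) = -4, y'(0) = -2, the left side becomes (s^2 + s - 8)Y - (-4*s - 6).
The right side is L{3} = 3/s.
So (s^2 + s - 8)Y = 3/s + (-4*s - 6).
Isolate Y and clear denominators.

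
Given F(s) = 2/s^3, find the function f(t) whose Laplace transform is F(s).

Since L{t^2} = 2!/s^3 = 2/s^3, the inverse is t^2.

f(t) = t^2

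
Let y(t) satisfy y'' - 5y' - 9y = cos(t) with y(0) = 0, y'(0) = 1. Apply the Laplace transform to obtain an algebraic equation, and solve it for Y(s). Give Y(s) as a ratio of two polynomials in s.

Transform both sides with L{·}.
The derivative rules (L{y''} = s^2 Y - s·y(0) - y'(0) and L{y'} = sY - y(0), with y(0) = 0, y'(0) = 1) turn the left side into (s^2 - 5*s - 9)Y - (1).
The right side is L{cos(t)} = s/(s^2 + 1).
So (s^2 - 5*s - 9)Y = s/(s^2 + 1) + (1).
Solve for Y(s) and write it as one ratio of polynomials.

Y(s) = (s^2 + s + 1)/(s^4 - 5*s^3 - 8*s^2 - 5*s - 9)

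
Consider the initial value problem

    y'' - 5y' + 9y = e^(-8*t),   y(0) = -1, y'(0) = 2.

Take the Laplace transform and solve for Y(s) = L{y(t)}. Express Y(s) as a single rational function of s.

Y(s) = (-s^2 - s + 57)/(s^3 + 3*s^2 - 31*s + 72)

Transform both sides with L{·}.
The derivative rules (L{y''} = s^2 Y - s·y(0) - y'(0) and L{y'} = sY - y(0), with y(0) = -1, y'(0) = 2) turn the left side into (s^2 - 5*s + 9)Y - (-s + 7).
The right side is L{e^(-8*t)} = 1/(s + 8).
So (s^2 - 5*s + 9)Y = 1/(s + 8) + (-s + 7).
Solve for Y(s) and write it as one ratio of polynomials.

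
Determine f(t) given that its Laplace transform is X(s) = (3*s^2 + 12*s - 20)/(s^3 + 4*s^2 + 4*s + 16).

Factor the denominator: s^3 + 4*s^2 + 4*s + 16 = (s + 4)*(s^2 + 4).
Partial fraction decomposition gives [-1/(s + 4)] + [4*s/(s^2 + 4)] + [-4/(s^2 + 4)].
Invert each term: -1/(s + 4) ↔ -e^(-4t); 4·s/(s^2 + 4) ↔ 4cos(2t); -2·2/(s^2 + 4) ↔ -2sin(2t).

f(t) = -2*sin(2*t) + 4*cos(2*t) - exp(-4*t)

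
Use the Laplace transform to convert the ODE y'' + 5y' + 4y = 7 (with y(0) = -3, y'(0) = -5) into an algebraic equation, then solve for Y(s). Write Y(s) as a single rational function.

Laplace-transform each side.
With L{y''} = s^2 Y - s·y(0) - y'(0) and L{y'} = sY - y(0), with y(0) = -3, y'(0) = -5: the LHS transforms to (s^2 + 5*s + 4)Y - (-3*s - 20).
The right side is L{7} = 7/s.
So (s^2 + 5*s + 4)Y = 7/s + (-3*s - 20).
Solve for Y(s) and write it as one ratio of polynomials.

Y(s) = (-3*s^2 - 20*s + 7)/(s^3 + 5*s^2 + 4*s)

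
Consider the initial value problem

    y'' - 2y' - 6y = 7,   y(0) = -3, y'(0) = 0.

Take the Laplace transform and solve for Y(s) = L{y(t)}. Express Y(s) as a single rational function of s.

Apply the Laplace transform to the equation.
With L{y''} = s^2 Y - s·y(0) - y'(0) and L{y'} = sY - y(0), with y(0) = -3, y'(0) = 0: the LHS transforms to (s^2 - 2*s - 6)Y - (-3*s + 6).
The right side is L{7} = 7/s.
So (s^2 - 2*s - 6)Y = 7/s + (-3*s + 6).
Isolate Y and clear denominators.

Y(s) = (-3*s^2 + 6*s + 7)/(s^3 - 2*s^2 - 6*s)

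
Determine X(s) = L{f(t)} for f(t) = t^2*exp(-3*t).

X(s) = 2/(s + 3)^3

L{e^(-3t)} = 1/(s + 3).
Then apply L{t^2·g(t)} = (-1)^2 d^2/ds^2[G(s)] with G(s) = 1/(s + 3):
differentiating 2 times and applying the sign gives 2/(s + 3)^3.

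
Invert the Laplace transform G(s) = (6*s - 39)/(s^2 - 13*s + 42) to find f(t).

Factor the denominator: s^2 - 13*s + 42 = (s - 7)*(s - 6).
Partial fraction decomposition gives [3/(s - 7)] + [3/(s - 6)].
Invert each term: 3/(s - 7) ↔ 3e^(7t); 3/(s - 6) ↔ 3e^(6t).

f(t) = 3*exp(7*t) + 3*exp(6*t)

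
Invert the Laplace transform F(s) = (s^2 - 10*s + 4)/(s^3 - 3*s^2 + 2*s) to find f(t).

f(t) = -6*exp(2*t) + 5*exp(t) + 2

Factor the denominator: s^3 - 3*s^2 + 2*s = s*(s - 2)*(s - 1).
Partial fraction decomposition gives [5/(s - 1)] + [-6/(s - 2)] + [2/s].
Invert each term: 5/(s - 1) ↔ 5e^(t); -6/(s - 2) ↔ -6e^(2t); 2/(s - 0) ↔ 2e^(0t).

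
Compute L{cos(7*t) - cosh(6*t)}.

The transform is linear, so treat each term independently.
L{cos(7t)} = s/(s^2 + 49); (-1)·[L{cosh(6t)} = s/(s^2 - 36)].

s/(s^2 + 49) - s/(s^2 - 36)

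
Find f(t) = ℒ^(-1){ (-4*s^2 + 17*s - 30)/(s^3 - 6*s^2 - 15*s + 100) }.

Factor the denominator: s^3 - 6*s^2 - 15*s + 100 = (s - 5)^2*(s + 4).
Partial fraction decomposition gives [-2/(s - 5)] + [-5/(s - 5)^2] + [-2/(s + 4)].
Invert each term: -2/(s - 5) ↔ -2e^(5t); -5/(s - 5)^2 ↔ -5t·e^(5t); -2/(s + 4) ↔ -2e^(-4t).

f(t) = -5*t*exp(5*t) - 2*exp(5*t) - 2*exp(-4*t)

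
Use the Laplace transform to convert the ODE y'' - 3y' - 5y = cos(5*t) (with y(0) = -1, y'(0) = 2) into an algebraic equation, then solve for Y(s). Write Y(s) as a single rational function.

Apply the Laplace transform to the equation.
The derivative rules (L{y''} = s^2 Y - s·y(0) - y'(0) and L{y'} = sY - y(0), with y(0) = -1, y'(0) = 2) turn the left side into (s^2 - 3*s - 5)Y - (-s + 5).
The right side is L{cos(5*t)} = s/(s^2 + 25).
So (s^2 - 3*s - 5)Y = s/(s^2 + 25) + (-s + 5).
Isolate Y and clear denominators.

Y(s) = (-s^3 + 5*s^2 - 24*s + 125)/(s^4 - 3*s^3 + 20*s^2 - 75*s - 125)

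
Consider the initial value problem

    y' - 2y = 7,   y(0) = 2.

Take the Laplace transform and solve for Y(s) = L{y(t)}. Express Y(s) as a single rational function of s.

Y(s) = (2*s + 7)/(s^2 - 2*s)

Transform both sides with L{·}.
With L{y'} = sY - y(0) = sY - 2: the LHS transforms to (s - 2)Y - (2).
The right side is L{7} = 7/s.
So (s - 2)Y = 7/s + (2).
Solve for Y(s) and write it as one ratio of polynomials.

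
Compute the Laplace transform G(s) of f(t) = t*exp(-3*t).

L{t} = 1!/s^2 = 1/s^2.
By the first shifting theorem, multiplying by e^(-3t) replaces s with s + 3.

G(s) = (s + 3)^(-2)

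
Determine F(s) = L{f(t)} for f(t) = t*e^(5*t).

L{t} = 1!/s^2 = 1/s^2.
By the first shifting theorem, multiplying by e^(5t) replaces s with s - 5.

F(s) = (s - 5)^(-2)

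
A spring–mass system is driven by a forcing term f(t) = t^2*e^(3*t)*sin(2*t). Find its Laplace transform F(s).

F(s) = 4*(3*s^2 - 18*s + 23)/(s^2 - 6*s + 13)^3

L{sin(2t)} = 2/(s^2 + 4).
Multiplying by e^(3t) shifts s → s - 3, so L{e^(3*t)*sin(2*t)} = 2/((s - 3)^2 + 4).
Then apply L{t^2·g(t)} = (-1)^2 d^2/ds^2[G(s)] with G(s) = 2/((s - 3)^2 + 4):
differentiating 2 times and applying the sign gives 4*(3*s^2 - 18*s + 23)/(s^2 - 6*s + 13)^3.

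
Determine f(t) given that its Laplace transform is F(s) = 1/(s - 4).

f(t) = exp(4*t)

Since L{e^(4t)} = 1/(s - 4), the inverse is exp(4*t).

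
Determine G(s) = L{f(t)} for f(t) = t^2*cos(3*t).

L{cos(3t)} = s/(s^2 + 9).
Then apply L{t^2·g(t)} = (-1)^2 d^2/ds^2[H(s)] with H(s) = s/(s^2 + 9):
differentiating 2 times and applying the sign gives 2*s*(s^2 - 27)/(s^2 + 9)^3.

G(s) = 2*s*(s^2 - 27)/(s^2 + 9)^3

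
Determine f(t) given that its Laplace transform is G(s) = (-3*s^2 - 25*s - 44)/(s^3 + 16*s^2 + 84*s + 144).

Factor the denominator: s^3 + 16*s^2 + 84*s + 144 = (s + 4)*(s + 6)^2.
Partial fraction decomposition gives [-5/(s + 6)] + [(s + 6)^(-2)] + [2/(s + 4)].
Invert each term: -5/(s + 6) ↔ -5e^(-6t); 1/(s + 6)^2 ↔ t·e^(-6t); 2/(s + 4) ↔ 2e^(-4t).

f(t) = t*exp(-6*t) + 2*exp(-4*t) - 5*exp(-6*t)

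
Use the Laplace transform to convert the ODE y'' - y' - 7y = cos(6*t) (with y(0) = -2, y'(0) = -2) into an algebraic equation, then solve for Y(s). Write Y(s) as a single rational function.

Y(s) = (-2*s^3 - 71*s)/(s^4 - s^3 + 29*s^2 - 36*s - 252)

Laplace-transform each side.
The derivative rules (L{y''} = s^2 Y - s·y(0) - y'(0) and L{y'} = sY - y(0), with y(0) = -2, y'(0) = -2) turn the left side into (s^2 - s - 7)Y - (-2*s).
The right side is L{cos(6*t)} = s/(s^2 + 36).
So (s^2 - s - 7)Y = s/(s^2 + 36) + (-2*s).
Isolate Y and clear denominators.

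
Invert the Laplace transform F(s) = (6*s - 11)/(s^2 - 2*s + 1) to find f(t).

f(t) = -5*t*exp(t) + 6*exp(t)

Factor the denominator: s^2 - 2*s + 1 = (s - 1)^2.
Partial fraction decomposition gives [6/(s - 1)] + [-5/(s - 1)^2].
Invert each term: 6/(s - 1) ↔ 6e^(t); -5/(s - 1)^2 ↔ -5t·e^(t).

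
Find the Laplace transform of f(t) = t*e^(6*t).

(s - 6)^(-2)

L{e^(6t)} = 1/(s - 6).
Then apply L{t·g(t)} = -d/ds[G(s)] with G(s) = 1/(s - 6):
differentiating 1 time and applying the sign gives (s - 6)^(-2).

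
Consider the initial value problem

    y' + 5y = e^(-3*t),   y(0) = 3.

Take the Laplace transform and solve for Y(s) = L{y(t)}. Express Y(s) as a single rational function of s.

Y(s) = (3*s + 10)/(s^2 + 8*s + 15)

Transform both sides with L{·}.
The derivative rules (L{y'} = sY - y(0) = sY - 3) turn the left side into (s + 5)Y - (3).
The right side is L{e^(-3*t)} = 1/(s + 3).
So (s + 5)Y = 1/(s + 3) + (3).
Isolate Y and clear denominators.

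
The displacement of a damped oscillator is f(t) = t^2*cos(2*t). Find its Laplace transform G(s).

G(s) = 2*s*(s^2 - 12)/(s^2 + 4)^3

L{cos(2t)} = s/(s^2 + 4).
Then apply L{t^2·g(t)} = (-1)^2 d^2/ds^2[H(s)] with H(s) = s/(s^2 + 4):
differentiating 2 times and applying the sign gives 2*s*(s^2 - 12)/(s^2 + 4)^3.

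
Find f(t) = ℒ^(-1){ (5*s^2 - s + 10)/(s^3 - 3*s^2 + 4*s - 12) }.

Factor the denominator: s^3 - 3*s^2 + 4*s - 12 = (s - 3)*(s^2 + 4).
Partial fraction decomposition gives [4/(s - 3)] + [s/(s^2 + 4)] + [2/(s^2 + 4)].
Invert each term: 4/(s - 3) ↔ 4e^(3t); 1·s/(s^2 + 4) ↔ cos(2t); 1·2/(s^2 + 4) ↔ sin(2t).

f(t) = 4*exp(3*t) + sin(2*t) + cos(2*t)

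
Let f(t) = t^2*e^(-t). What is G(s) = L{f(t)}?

L{e^(-t)} = 1/(s + 1).
Then apply L{t^2·g(t)} = (-1)^2 d^2/ds^2[H(s)] with H(s) = 1/(s + 1):
differentiating 2 times and applying the sign gives 2/(s + 1)^3.

G(s) = 2/(s + 1)^3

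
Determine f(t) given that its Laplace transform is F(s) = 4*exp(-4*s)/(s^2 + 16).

The factor e^(-4s) signals a time shift by c = 4 (second shifting theorem).
L{sin(4t)} = 4/(s^2 + 16), so L^-1{4/(s^2 + 16)} = sin(4*t).
Hence the inverse is u(t - 4) times that function evaluated at t - 4.

f(t) = Heaviside(t - 4)*(sin(4*t - 16))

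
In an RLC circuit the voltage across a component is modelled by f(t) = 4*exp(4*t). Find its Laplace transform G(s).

L{4} = 4/s.
By the first shifting theorem, multiplying by e^(4t) replaces s with s - 4.

G(s) = 4/(s - 4)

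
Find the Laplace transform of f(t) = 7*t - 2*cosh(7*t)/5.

-2*s/(5*(s^2 - 49)) + 7/s^2

By linearity of the Laplace transform, transform each term separately.
(-2/5)·[L{cosh(7t)} = s/(s^2 - 49)]; (7)·[L{t} = 1!/s^2 = 1/s^2].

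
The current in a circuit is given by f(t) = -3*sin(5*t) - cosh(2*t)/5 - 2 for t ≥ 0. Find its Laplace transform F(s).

F(s) = -s/(5*(s^2 - 4)) - 15/(s^2 + 25) - 2/s

By linearity of the Laplace transform, transform each term separately.
(-3)·[L{sin(5t)} = 5/(s^2 + 25)]; (-1/5)·[L{cosh(2t)} = s/(s^2 - 4)]; L{-2} = -2/s.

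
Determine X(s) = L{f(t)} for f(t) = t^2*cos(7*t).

X(s) = 2*s*(s^2 - 147)/(s^2 + 49)^3

L{cos(7t)} = s/(s^2 + 49).
Then apply L{t^2·g(t)} = (-1)^2 d^2/ds^2[G(s)] with G(s) = s/(s^2 + 49):
differentiating 2 times and applying the sign gives 2*s*(s^2 - 147)/(s^2 + 49)^3.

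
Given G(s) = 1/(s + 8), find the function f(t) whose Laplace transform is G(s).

Since L{e^(-8t)} = 1/(s + 8), the inverse is e^(-8*t).

f(t) = exp(-8*t)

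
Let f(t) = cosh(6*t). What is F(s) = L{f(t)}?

L{cosh(6t)} = s/(s^2 - 36).

F(s) = s/(s^2 - 36)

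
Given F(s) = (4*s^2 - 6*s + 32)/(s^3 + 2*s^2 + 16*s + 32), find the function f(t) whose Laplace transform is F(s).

Factor the denominator: s^3 + 2*s^2 + 16*s + 32 = (s + 2)*(s^2 + 16).
Partial fraction decomposition gives [3/(s + 2)] + [s/(s^2 + 16)] + [-8/(s^2 + 16)].
Invert each term: 3/(s + 2) ↔ 3e^(-2t); 1·s/(s^2 + 16) ↔ cos(4t); -2·4/(s^2 + 16) ↔ -2sin(4t).

f(t) = -2*sin(4*t) + cos(4*t) + 3*exp(-2*t)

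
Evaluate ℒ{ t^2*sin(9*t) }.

54*(s^2 - 27)/(s^2 + 81)^3

L{sin(9t)} = 9/(s^2 + 81).
Then apply L{t^2·g(t)} = (-1)^2 d^2/ds^2[G(s)] with G(s) = 9/(s^2 + 81):
differentiating 2 times and applying the sign gives 54*(s^2 - 27)/(s^2 + 81)^3.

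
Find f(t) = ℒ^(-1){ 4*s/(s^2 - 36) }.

Since L{cosh(6t)} = s/(s^2 - 36), the inverse is cosh(6*t), scaled by 4.

f(t) = 4*cosh(6*t)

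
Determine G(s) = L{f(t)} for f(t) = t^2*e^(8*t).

G(s) = 2/(s - 8)^3

L{e^(8t)} = 1/(s - 8).
Then apply L{t^2·g(t)} = (-1)^2 d^2/ds^2[H(s)] with H(s) = 1/(s - 8):
differentiating 2 times and applying the sign gives 2/(s - 8)^3.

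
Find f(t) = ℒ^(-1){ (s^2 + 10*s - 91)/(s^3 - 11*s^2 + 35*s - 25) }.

f(t) = -4*t*exp(5*t) + 6*exp(5*t) - 5*exp(t)

Factor the denominator: s^3 - 11*s^2 + 35*s - 25 = (s - 5)^2*(s - 1).
Partial fraction decomposition gives [6/(s - 5)] + [-4/(s - 5)^2] + [-5/(s - 1)].
Invert each term: 6/(s - 5) ↔ 6e^(5t); -4/(s - 5)^2 ↔ -4t·e^(5t); -5/(s - 1) ↔ -5e^(t).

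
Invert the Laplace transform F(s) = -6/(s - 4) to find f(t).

Since L{e^(4t)} = 1/(s - 4), the inverse is e^(4*t), scaled by -6.

f(t) = -6*exp(4*t)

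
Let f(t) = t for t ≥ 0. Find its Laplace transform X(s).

L{t} = 1!/s^2 = 1/s^2.

X(s) = s^(-2)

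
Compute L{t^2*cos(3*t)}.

L{cos(3t)} = s/(s^2 + 9).
Then apply L{t^2·g(t)} = (-1)^2 d^2/ds^2[G(s)] with G(s) = s/(s^2 + 9):
differentiating 2 times and applying the sign gives 2*s*(s^2 - 27)/(s^2 + 9)^3.

2*s*(s^2 - 27)/(s^2 + 9)^3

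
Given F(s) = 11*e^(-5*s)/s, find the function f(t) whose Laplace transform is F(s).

f(t) = Heaviside(t - 5)*(11)

The factor e^(-5s) signals a time shift by c = 5 (second shifting theorem).
L{11} = 11/s, so L^-1{11/s} = 11.
Hence the inverse is u(t - 5) times that function evaluated at t - 5.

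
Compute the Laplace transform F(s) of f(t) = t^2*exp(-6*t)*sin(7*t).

L{sin(7t)} = 7/(s^2 + 49).
Multiplying by e^(-6t) shifts s → s + 6, so L{exp(-6*t)*sin(7*t)} = 7/((s + 6)^2 + 49).
Then apply L{t^2·g(t)} = (-1)^2 d^2/ds^2[G(s)] with G(s) = 7/((s + 6)^2 + 49):
differentiating 2 times and applying the sign gives 14*(3*s^2 + 36*s + 59)/(s^2 + 12*s + 85)^3.

F(s) = 14*(3*s^2 + 36*s + 59)/(s^2 + 12*s + 85)^3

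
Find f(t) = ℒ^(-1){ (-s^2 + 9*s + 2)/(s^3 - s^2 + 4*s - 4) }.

Factor the denominator: s^3 - s^2 + 4*s - 4 = (s - 1)*(s^2 + 4).
Partial fraction decomposition gives [2/(s - 1)] + [-3*s/(s^2 + 4)] + [6/(s^2 + 4)].
Invert each term: 2/(s - 1) ↔ 2e^(t); -3·s/(s^2 + 4) ↔ -3cos(2t); 3·2/(s^2 + 4) ↔ 3sin(2t).

f(t) = 2*exp(t) + 3*sin(2*t) - 3*cos(2*t)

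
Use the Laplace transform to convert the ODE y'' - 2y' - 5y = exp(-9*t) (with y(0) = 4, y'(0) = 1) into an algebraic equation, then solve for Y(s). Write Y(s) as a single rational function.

Y(s) = (4*s^2 + 29*s - 62)/(s^3 + 7*s^2 - 23*s - 45)

Transform both sides with L{·}.
The derivative rules (L{y''} = s^2 Y - s·y(0) - y'(0) and L{y'} = sY - y(0), with y(0) = 4, y'(0) = 1) turn the left side into (s^2 - 2*s - 5)Y - (4*s - 7).
The right side is L{exp(-9*t)} = 1/(s + 9).
So (s^2 - 2*s - 5)Y = 1/(s + 9) + (4*s - 7).
Divide through and combine into a single rational function.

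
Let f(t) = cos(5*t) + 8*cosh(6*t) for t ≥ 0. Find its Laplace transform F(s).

By linearity of the Laplace transform, transform each term separately.
(8)·[L{cosh(6t)} = s/(s^2 - 36)]; L{cos(5t)} = s/(s^2 + 25).

F(s) = s/(s^2 + 25) + 8*s/(s^2 - 36)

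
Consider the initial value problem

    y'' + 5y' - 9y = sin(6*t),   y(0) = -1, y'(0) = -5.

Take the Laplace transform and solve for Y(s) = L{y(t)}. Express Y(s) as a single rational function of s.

Apply the Laplace transform to the equation.
The derivative rules (L{y''} = s^2 Y - s·y(0) - y'(0) and L{y'} = sY - y(0), with y(0) = -1, y'(0) = -5) turn the left side into (s^2 + 5*s - 9)Y - (-s - 10).
The right side is L{sin(6*t)} = 6/(s^2 + 36).
So (s^2 + 5*s - 9)Y = 6/(s^2 + 36) + (-s - 10).
Divide through and combine into a single rational function.

Y(s) = (-s^3 - 10*s^2 - 36*s - 354)/(s^4 + 5*s^3 + 27*s^2 + 180*s - 324)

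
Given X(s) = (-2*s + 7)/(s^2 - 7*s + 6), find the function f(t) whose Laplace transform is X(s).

f(t) = -exp(6*t) - exp(t)

Factor the denominator: s^2 - 7*s + 6 = (s - 6)*(s - 1).
Partial fraction decomposition gives [-1/(s - 6)] + [-1/(s - 1)].
Invert each term: -1/(s - 6) ↔ -e^(6t); -1/(s - 1) ↔ -e^(t).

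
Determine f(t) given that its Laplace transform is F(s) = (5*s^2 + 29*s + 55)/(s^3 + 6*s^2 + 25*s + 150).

Factor the denominator: s^3 + 6*s^2 + 25*s + 150 = (s + 6)*(s^2 + 25).
Partial fraction decomposition gives [1/(s + 6)] + [4*s/(s^2 + 25)] + [5/(s^2 + 25)].
Invert each term: 1/(s + 6) ↔ e^(-6t); 4·s/(s^2 + 25) ↔ 4cos(5t); 1·5/(s^2 + 25) ↔ sin(5t).

f(t) = sin(5*t) + 4*cos(5*t) + exp(-6*t)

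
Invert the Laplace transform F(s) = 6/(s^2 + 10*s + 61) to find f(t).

Rewrite the denominator: s^2 + 10*s + 61 = (s + 5)^2 + 36.
The form in (s + 5) signals a first-shifting-theorem factor e^(-5t).
Since L{sin(6t)} = 6/(s^2 + 36), the inverse is e^(-5*t)*sin(6*t).

f(t) = exp(-5*t)*sin(6*t)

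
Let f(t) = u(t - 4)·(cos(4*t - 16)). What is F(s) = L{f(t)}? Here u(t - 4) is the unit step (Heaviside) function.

By the second shifting theorem, L{u(t - c)·g(t - c)} = e^(-cs)·G(s) with c = 4 and G(s) = L{g(t)}.
L{cos(4t)} = s/(s^2 + 16).

F(s) = s*exp(-4*s)/(s^2 + 16)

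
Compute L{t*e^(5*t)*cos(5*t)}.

s*(s - 10)/(s^2 - 10*s + 50)^2

L{cos(5t)} = s/(s^2 + 25).
Multiplying by e^(5t) shifts s → s - 5, so L{e^(5*t)*cos(5*t)} = (s - 5)/((s - 5)^2 + 25).
Then apply L{t·g(t)} = -d/ds[G(s)] with G(s) = (s - 5)/((s - 5)^2 + 25):
differentiating 1 time and applying the sign gives s*(s - 10)/(s^2 - 10*s + 50)^2.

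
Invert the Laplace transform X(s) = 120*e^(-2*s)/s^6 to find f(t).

The factor e^(-2s) signals a time shift by c = 2 (second shifting theorem).
L{t^5} = 5!/s^6 = 120/s^6, so L^-1{120/s^6} = t^5.
Hence the inverse is u(t - 2) times that function evaluated at t - 2.

f(t) = Heaviside(t - 2)*((t - 2)^5)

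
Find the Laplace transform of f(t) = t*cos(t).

(s - 1)*(s + 1)/(s^2 + 1)^2

L{cos(t)} = s/(s^2 + 1).
Then apply L{t·g(t)} = -d/ds[H(s)] with H(s) = s/(s^2 + 1):
differentiating 1 time and applying the sign gives (s - 1)*(s + 1)/(s^2 + 1)^2.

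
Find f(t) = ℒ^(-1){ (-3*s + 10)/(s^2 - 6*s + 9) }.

f(t) = t*exp(3*t) - 3*exp(3*t)

Factor the denominator: s^2 - 6*s + 9 = (s - 3)^2.
Partial fraction decomposition gives [-3/(s - 3)] + [(s - 3)^(-2)].
Invert each term: -3/(s - 3) ↔ -3e^(3t); 1/(s - 3)^2 ↔ t·e^(3t).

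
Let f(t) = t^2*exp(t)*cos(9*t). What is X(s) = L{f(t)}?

X(s) = 2*(s - 1)*(s^2 - 2*s - 242)/(s^2 - 2*s + 82)^3

L{cos(9t)} = s/(s^2 + 81).
Multiplying by e^(t) shifts s → s - 1, so L{exp(t)*cos(9*t)} = (s - 1)/((s - 1)^2 + 81).
Then apply L{t^2·g(t)} = (-1)^2 d^2/ds^2[G(s)] with G(s) = (s - 1)/((s - 1)^2 + 81):
differentiating 2 times and applying the sign gives 2*(s - 1)*(s^2 - 2*s - 242)/(s^2 - 2*s + 82)^3.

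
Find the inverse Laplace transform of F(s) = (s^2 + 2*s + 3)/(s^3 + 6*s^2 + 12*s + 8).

3*t^2*exp(-2*t)/2 - 2*t*exp(-2*t) + exp(-2*t)

Factor the denominator: s^3 + 6*s^2 + 12*s + 8 = (s + 2)^3.
Partial fraction decomposition gives [1/(s + 2)] + [-2/(s + 2)^2] + [3/(s + 2)^3].
Invert each term: 1/(s + 2) ↔ e^(-2t); -2/(s + 2)^2 ↔ -2t·e^(-2t); 3/(s + 2)^3 ↔ (3/2)t^2·e^(-2t).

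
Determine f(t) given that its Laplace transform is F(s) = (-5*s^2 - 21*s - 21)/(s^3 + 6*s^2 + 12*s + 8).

f(t) = t^2*exp(-2*t)/2 - t*exp(-2*t) - 5*exp(-2*t)

Factor the denominator: s^3 + 6*s^2 + 12*s + 8 = (s + 2)^3.
Partial fraction decomposition gives [-5/(s + 2)] + [-1/(s + 2)^2] + [(s + 2)^(-3)].
Invert each term: -5/(s + 2) ↔ -5e^(-2t); -1/(s + 2)^2 ↔ -t·e^(-2t); 1/(s + 2)^3 ↔ (1/2)t^2·e^(-2t).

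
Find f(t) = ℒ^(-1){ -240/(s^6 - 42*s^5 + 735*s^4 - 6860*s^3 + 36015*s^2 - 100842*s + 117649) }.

f(t) = -2*t^5*exp(7*t)

Rewrite the denominator: s^6 - 42*s^5 + 735*s^4 - 6860*s^3 + 36015*s^2 - 100842*s + 117649 = (s - 7)^6.
The form in (s - 7) signals a first-shifting-theorem factor e^(7t).
Since L{t^5} = 5!/s^6 = 120/s^6, the inverse is t^5*exp(7*t), scaled by -2.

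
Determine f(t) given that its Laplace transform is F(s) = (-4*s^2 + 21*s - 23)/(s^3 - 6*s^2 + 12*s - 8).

Factor the denominator: s^3 - 6*s^2 + 12*s - 8 = (s - 2)^3.
Partial fraction decomposition gives [-4/(s - 2)] + [5/(s - 2)^2] + [3/(s - 2)^3].
Invert each term: -4/(s - 2) ↔ -4e^(2t); 5/(s - 2)^2 ↔ 5t·e^(2t); 3/(s - 2)^3 ↔ (3/2)t^2·e^(2t).

f(t) = 3*t^2*exp(2*t)/2 + 5*t*exp(2*t) - 4*exp(2*t)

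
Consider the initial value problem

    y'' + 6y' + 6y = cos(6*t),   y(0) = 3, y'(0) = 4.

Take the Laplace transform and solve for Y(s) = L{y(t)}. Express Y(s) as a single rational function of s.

Y(s) = (3*s^3 + 22*s^2 + 109*s + 792)/(s^4 + 6*s^3 + 42*s^2 + 216*s + 216)

Take the Laplace transform of both sides.
With L{y''} = s^2 Y - s·y(0) - y'(0) and L{y'} = sY - y(0), with y(0) = 3, y'(0) = 4: the LHS transforms to (s^2 + 6*s + 6)Y - (3*s + 22).
The right side is L{cos(6*t)} = s/(s^2 + 36).
So (s^2 + 6*s + 6)Y = s/(s^2 + 36) + (3*s + 22).
Solve for Y(s) and write it as one ratio of polynomials.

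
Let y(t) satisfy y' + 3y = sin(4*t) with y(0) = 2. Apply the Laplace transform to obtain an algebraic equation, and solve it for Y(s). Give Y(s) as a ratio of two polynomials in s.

Apply the Laplace transform to the equation.
With L{y'} = sY - y(0) = sY - 2: the LHS transforms to (s + 3)Y - (2).
The right side is L{sin(4*t)} = 4/(s^2 + 16).
So (s + 3)Y = 4/(s^2 + 16) + (2).
Isolate Y and clear denominators.

Y(s) = (2*s^2 + 36)/(s^3 + 3*s^2 + 16*s + 48)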